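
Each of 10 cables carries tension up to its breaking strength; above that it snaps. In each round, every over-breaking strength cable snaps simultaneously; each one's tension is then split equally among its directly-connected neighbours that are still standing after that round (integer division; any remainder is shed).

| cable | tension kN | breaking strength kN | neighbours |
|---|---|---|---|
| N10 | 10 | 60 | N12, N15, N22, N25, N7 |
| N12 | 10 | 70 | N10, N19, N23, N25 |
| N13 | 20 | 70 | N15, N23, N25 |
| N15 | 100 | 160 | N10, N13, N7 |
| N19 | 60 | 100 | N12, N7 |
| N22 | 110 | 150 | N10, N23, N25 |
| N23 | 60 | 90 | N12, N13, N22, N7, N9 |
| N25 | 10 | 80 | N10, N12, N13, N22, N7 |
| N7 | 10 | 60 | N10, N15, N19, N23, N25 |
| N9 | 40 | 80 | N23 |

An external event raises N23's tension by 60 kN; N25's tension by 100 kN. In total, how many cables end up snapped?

Round 1 — N23 at 120 > 90; N25 at 110 > 80. N23, N25 snap.
  N23 sheds 120 kN to N12, N13, N22, N7, N9: 24 each.
    N12: 10+24 = 34 ≤ 70
    N13: 20+24 = 44 ≤ 70
    N22: 110+24 = 134 ≤ 150
    N7: 10+24 = 34 ≤ 60
    N9: 40+24 = 64 ≤ 80
  N25 sheds 110 kN to N10, N12, N13, N22, N7: 22 each.
    N10: 10+22 = 32 ≤ 60
    N12: 34+22 = 56 ≤ 70
    N13: 44+22 = 66 ≤ 70
    N22: 134+22 = 156 > 150
    N7: 34+22 = 56 ≤ 60
Round 2 — N22 snaps.
  N22 sheds 156 kN to N10: 156 each.
    N10: 32+156 = 188 > 60
Round 3 — N10 snaps.
  N10 sheds 188 kN to N12, N15, N7: 62 each (2 lost).
    N12: 56+62 = 118 > 70
    N15: 100+62 = 162 > 160
    N7: 56+62 = 118 > 60
Round 4 — N12, N15, N7 snap.
  N12 sheds 118 kN to N19: 118 each.
    N19: 60+118 = 178 > 100
  N15 sheds 162 kN to N13: 162 each.
    N13: 66+162 = 228 > 70
  N7 sheds 118 kN to N19: 118 each.
    N19: 178+118 = 296 > 100
Round 5 — N13, N19 snap.
  N13 sheds 228 kN: no online neighbours, lost.
  N19 sheds 296 kN: no online neighbours, lost.
No further breaks.

9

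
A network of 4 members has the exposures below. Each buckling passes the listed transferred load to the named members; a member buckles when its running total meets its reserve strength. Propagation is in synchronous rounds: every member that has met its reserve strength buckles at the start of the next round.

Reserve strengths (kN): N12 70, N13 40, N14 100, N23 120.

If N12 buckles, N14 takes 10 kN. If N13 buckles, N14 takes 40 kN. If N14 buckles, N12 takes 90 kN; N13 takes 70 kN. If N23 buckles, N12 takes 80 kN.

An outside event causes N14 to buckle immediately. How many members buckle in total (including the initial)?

Round 1 — N14 buckles (initial).
  N12: +90 → 90 ≥ 70
  N13: +70 → 70 ≥ 40
Round 2 — N12, N13 buckle.
No further bucklings.

3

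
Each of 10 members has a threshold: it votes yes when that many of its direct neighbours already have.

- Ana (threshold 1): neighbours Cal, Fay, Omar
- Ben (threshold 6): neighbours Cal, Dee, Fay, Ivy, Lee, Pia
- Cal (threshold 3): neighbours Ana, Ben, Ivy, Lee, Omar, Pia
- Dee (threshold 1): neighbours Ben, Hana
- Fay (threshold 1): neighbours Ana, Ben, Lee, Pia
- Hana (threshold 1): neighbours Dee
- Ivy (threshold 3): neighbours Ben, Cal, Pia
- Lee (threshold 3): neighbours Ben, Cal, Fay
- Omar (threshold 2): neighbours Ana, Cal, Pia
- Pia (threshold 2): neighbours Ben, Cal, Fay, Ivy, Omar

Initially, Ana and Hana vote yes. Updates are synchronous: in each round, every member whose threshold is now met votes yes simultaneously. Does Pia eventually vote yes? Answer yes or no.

Round 1 — Ana, Hana vote yes (initial).
Round 2 — checking thresholds:
  Cal: 1 of 6 neighbours < 3, not yet.
  Dee: 1 of 2 neighbours ≥ 1, votes yes.
  Fay: 1 of 4 neighbours ≥ 1, votes yes.
  Omar: 1 of 3 neighbours < 2, not yet.
Round 3 — no new yes votes; cascade stops.

no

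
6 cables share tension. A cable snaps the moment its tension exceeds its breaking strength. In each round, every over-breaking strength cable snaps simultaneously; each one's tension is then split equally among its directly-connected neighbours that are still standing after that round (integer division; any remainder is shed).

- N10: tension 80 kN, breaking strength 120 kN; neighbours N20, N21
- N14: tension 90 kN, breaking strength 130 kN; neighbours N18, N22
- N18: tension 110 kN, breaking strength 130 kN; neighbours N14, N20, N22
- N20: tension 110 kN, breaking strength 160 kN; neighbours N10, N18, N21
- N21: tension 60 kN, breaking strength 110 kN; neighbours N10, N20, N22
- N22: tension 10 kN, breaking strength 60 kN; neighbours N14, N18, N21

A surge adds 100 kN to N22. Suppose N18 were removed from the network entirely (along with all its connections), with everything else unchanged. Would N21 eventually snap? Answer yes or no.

With N18 removed:
Round 1 — N22 at 110 > 60. N22 snaps.
  N22 sheds 110 kN to N14, N21: 55 each.
    N14: 90+55 = 145 > 130
    N21: 60+55 = 115 > 110
Round 2 — N14, N21 snap.
  N14 sheds 145 kN: no online neighbours, lost.
  N21 sheds 115 kN to N10, N20: 57 each (1 lost).
    N10: 80+57 = 137 > 120
    N20: 110+57 = 167 > 160
Round 3 — N10, N20 snap.
  N10 sheds 137 kN: no online neighbours, lost.
  N20 sheds 167 kN: no online neighbours, lost.
No further breaks.

yes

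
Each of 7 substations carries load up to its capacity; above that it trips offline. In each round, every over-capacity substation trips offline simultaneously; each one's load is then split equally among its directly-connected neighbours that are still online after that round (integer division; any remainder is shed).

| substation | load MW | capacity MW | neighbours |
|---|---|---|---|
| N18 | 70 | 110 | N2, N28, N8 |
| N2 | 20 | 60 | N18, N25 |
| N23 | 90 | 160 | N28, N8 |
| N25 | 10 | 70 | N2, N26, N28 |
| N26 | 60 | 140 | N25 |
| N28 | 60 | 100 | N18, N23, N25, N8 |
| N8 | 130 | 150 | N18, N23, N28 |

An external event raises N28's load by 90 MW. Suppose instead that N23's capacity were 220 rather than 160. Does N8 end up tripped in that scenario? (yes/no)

yes

With N23's capacity at 220:
Round 1 — N28 at 150 > 100. N28 trips offline.
  N28 sheds 150 MW to N18, N23, N25, N8: 37 each (2 lost).
    N18: 70+37 = 107 ≤ 110
    N23: 90+37 = 127 ≤ 220
    N25: 10+37 = 47 ≤ 70
    N8: 130+37 = 167 > 150
Round 2 — N8 trips offline.
  N8 sheds 167 MW to N18, N23: 83 each (1 lost).
    N18: 107+83 = 190 > 110
    N23: 127+83 = 210 ≤ 220
Round 3 — N18 trips offline.
  N18 sheds 190 MW to N2: 190 each.
    N2: 20+190 = 210 > 60
Round 4 — N2 trips offline.
  N2 sheds 210 MW to N25: 210 each.
    N25: 47+210 = 257 > 70
Round 5 — N25 trips offline.
  N25 sheds 257 MW to N26: 257 each.
    N26: 60+257 = 317 > 140
Round 6 — N26 trips offline.
  N26 sheds 317 MW: no online neighbours, lost.
No further trips.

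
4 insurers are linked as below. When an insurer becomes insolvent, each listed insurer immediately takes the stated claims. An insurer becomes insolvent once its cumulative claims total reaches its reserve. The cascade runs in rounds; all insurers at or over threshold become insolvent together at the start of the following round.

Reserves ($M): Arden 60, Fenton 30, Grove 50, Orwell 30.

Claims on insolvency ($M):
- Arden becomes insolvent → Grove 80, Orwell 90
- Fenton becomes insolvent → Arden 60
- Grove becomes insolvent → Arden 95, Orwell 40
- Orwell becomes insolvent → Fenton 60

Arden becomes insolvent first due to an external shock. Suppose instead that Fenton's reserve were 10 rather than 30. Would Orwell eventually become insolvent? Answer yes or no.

With Fenton's reserve at 10:
Round 1 — Arden becomes insolvent (initial).
  Grove: +80 → 80 ≥ 50
  Orwell: +90 → 90 ≥ 30
Round 2 — Grove, Orwell become insolvent.
  Fenton: +60 → 60 ≥ 10
Round 3 — Fenton becomes insolvent.
No further insolvencies.

yes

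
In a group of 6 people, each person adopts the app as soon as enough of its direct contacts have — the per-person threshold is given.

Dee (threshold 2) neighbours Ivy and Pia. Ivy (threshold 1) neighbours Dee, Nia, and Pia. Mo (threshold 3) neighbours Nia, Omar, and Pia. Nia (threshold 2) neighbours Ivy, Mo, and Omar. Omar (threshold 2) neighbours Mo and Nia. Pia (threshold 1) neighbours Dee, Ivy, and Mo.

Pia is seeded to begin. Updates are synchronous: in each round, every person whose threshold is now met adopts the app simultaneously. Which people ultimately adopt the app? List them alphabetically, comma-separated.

Round 1 — Pia adopts the app (initial).
Round 2 — checking thresholds:
  Dee: 1 of 2 neighbours < 2, below threshold.
  Ivy: 1 of 3 neighbours ≥ 1, adopts the app.
  Mo: 1 of 3 neighbours < 3, below threshold.
Round 3 — checking thresholds:
  Dee: 2 of 2 neighbours ≥ 2, adopts the app.
  Mo: 1 of 3 neighbours < 3, below threshold.
  Nia: 1 of 3 neighbours < 2, below threshold.
Round 4 — no new adoptions; cascade stops.

Dee, Ivy, Pia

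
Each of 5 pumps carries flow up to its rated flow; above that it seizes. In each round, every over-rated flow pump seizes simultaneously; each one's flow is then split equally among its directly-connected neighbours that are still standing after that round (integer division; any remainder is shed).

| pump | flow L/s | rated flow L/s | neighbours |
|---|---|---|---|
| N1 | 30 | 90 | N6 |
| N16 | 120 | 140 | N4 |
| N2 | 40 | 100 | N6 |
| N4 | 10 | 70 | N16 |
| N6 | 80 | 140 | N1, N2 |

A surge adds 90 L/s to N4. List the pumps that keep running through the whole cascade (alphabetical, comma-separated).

Round 1 — N4 at 100 > 70. N4 seizes.
  N4 sheds 100 L/s to N16: 100 each.
    N16: 120+100 = 220 > 140
Round 2 — N16 seizes.
  N16 sheds 220 L/s: no online neighbours, lost.
No further seizures.

N1, N2, N6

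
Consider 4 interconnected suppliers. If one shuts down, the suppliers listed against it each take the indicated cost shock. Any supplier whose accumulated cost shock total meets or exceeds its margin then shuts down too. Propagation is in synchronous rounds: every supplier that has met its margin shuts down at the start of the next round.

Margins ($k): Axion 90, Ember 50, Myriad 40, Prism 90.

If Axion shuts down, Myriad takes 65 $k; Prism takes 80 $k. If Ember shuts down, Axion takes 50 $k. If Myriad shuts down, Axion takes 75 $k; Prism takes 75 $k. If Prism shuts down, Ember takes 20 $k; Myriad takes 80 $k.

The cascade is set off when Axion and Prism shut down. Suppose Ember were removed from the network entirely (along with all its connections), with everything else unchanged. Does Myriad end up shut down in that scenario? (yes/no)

With Ember removed:
Round 1 — Axion, Prism shut down (initial).
  Myriad: +65+80 → 145 ≥ 40
Round 2 — Myriad shuts down.
No further shutdowns.

yes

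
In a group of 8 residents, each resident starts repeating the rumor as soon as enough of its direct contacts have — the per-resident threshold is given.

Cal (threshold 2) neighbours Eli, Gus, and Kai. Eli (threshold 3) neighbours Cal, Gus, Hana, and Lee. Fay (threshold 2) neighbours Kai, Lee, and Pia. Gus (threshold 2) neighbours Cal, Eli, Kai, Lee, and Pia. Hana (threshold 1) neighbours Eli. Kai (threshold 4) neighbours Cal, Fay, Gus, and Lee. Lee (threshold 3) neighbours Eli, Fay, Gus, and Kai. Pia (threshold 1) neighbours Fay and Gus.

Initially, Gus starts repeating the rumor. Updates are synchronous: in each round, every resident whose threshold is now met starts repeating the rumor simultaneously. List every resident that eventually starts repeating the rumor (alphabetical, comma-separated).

Gus, Pia

Round 1 — Gus starts repeating the rumor (initial).
Round 2 — checking thresholds:
  Cal: 1 of 3 neighbours < 2, holds.
  Eli: 1 of 4 neighbours < 3, holds.
  Kai: 1 of 4 neighbours < 4, holds.
  Lee: 1 of 4 neighbours < 3, holds.
  Pia: 1 of 2 neighbours ≥ 1, starts repeating the rumor.
Round 3 — no new spreads; cascade stops.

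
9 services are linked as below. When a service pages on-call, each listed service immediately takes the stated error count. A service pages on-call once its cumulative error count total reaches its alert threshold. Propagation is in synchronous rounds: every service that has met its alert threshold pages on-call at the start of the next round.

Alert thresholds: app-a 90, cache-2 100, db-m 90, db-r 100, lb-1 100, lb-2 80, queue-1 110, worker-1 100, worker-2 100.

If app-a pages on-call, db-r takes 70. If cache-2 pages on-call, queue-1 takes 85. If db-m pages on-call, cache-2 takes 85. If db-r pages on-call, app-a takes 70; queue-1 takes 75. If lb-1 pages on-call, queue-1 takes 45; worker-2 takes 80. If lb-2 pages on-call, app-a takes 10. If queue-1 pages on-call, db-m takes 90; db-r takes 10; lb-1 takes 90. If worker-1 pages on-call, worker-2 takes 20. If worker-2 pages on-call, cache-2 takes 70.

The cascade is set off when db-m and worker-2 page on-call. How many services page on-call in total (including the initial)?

3

Round 1 — db-m, worker-2 page on-call (initial).
  cache-2: +85+70 → 155 ≥ 100
Round 2 — cache-2 pages on-call.
  queue-1: +85 → 85 < 110
No further pages.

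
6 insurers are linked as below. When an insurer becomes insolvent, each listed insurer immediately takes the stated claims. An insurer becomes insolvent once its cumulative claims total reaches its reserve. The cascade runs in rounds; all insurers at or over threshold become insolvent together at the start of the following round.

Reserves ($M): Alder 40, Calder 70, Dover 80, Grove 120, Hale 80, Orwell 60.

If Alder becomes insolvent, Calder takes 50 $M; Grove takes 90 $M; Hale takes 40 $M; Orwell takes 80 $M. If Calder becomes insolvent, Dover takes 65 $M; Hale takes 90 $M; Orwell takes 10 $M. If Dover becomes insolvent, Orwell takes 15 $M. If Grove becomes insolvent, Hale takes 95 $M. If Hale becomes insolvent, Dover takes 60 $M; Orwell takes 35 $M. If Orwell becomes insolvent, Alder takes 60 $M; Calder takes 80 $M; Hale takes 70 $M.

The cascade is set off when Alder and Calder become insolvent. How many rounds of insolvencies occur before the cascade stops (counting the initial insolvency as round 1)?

3

Round 1 — Alder, Calder become insolvent (initial).
  Dover: +65 → 65 < 80
  Grove: +90 → 90 < 120
  Hale: +40+90 → 130 ≥ 80
  Orwell: +80+10 → 90 ≥ 60
Round 2 — Hale, Orwell become insolvent.
  Dover: +60 → 125 ≥ 80
Round 3 — Dover becomes insolvent.
No further insolvencies.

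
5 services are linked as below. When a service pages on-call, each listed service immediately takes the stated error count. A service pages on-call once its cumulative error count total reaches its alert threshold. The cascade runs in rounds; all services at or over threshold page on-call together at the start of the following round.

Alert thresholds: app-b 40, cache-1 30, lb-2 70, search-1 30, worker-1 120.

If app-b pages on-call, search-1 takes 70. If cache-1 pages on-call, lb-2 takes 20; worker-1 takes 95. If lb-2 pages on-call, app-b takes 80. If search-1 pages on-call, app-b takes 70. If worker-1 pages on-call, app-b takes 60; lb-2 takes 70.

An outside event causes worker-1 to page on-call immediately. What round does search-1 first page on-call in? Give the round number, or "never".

3

Round 1 — worker-1 pages on-call (initial).
  app-b: +60 → 60 ≥ 40
  lb-2: +70 → 70 ≥ 70
Round 2 — app-b, lb-2 page on-call.
  search-1: +70 → 70 ≥ 30
Round 3 — search-1 pages on-call.
No further pages.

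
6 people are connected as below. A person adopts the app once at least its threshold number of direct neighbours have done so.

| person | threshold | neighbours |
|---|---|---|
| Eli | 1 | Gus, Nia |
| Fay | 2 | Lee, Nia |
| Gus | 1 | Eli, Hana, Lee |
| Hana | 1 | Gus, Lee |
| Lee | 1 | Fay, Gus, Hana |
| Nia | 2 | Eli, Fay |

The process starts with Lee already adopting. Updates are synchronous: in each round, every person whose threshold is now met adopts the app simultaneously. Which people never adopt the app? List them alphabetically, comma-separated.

Round 1 — Lee adopts the app (initial).
Round 2 — checking thresholds:
  Fay: 1 of 2 neighbours < 2, below threshold.
  Gus: 1 of 3 neighbours ≥ 1, adopts the app.
  Hana: 1 of 2 neighbours ≥ 1, adopts the app.
Round 3 — checking thresholds:
  Eli: 1 of 2 neighbours ≥ 1, adopts the app.
  Fay: 1 of 2 neighbours < 2, below threshold.
Round 4 — no new adoptions; cascade stops.

Fay, Nia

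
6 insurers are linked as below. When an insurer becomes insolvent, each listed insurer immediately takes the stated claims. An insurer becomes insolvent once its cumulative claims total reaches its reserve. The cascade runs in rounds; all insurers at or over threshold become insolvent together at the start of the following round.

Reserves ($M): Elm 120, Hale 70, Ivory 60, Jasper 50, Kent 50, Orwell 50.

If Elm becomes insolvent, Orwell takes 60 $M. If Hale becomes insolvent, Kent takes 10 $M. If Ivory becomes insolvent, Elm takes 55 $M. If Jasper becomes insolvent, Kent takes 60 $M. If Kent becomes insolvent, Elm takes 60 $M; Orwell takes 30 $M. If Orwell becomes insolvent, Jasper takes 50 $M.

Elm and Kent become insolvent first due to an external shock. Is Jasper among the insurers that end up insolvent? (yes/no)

yes

Round 1 — Elm, Kent become insolvent (initial).
  Orwell: +60+30 → 90 ≥ 50
Round 2 — Orwell becomes insolvent.
  Jasper: +50 → 50 ≥ 50
Round 3 — Jasper becomes insolvent.
No further insolvencies.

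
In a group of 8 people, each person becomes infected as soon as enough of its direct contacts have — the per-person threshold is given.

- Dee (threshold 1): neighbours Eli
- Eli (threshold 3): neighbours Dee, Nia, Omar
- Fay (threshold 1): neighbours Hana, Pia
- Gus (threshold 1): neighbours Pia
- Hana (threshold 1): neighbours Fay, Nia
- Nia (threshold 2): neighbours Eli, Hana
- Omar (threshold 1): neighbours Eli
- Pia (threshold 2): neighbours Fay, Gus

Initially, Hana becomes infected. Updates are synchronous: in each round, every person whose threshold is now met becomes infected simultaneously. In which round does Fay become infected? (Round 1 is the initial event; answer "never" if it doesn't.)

2

Round 1 — Hana becomes infected (initial).
Round 2 — checking thresholds:
  Fay: 1 of 2 neighbours ≥ 1, becomes infected.
  Nia: 1 of 2 neighbours < 2, below threshold.
Round 3 — no new infections; cascade stops.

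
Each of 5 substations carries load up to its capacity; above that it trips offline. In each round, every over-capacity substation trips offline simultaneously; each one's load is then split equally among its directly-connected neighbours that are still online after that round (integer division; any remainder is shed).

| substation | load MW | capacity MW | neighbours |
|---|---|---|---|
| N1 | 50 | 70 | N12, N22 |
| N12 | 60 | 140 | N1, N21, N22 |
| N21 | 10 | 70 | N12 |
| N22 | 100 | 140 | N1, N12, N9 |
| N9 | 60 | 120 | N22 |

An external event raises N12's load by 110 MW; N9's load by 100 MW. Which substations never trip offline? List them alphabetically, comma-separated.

Round 1 — N12 at 170 > 140; N9 at 160 > 120. N12, N9 trip offline.
  N12 sheds 170 MW to N1, N21, N22: 56 each (2 lost).
    N1: 50+56 = 106 > 70
    N21: 10+56 = 66 ≤ 70
    N22: 100+56 = 156 > 140
  N9 sheds 160 MW to N22: 160 each.
    N22: 156+160 = 316 > 140
Round 2 — N1, N22 trip offline.
  N1 sheds 106 MW: no online neighbours, lost.
  N22 sheds 316 MW: no online neighbours, lost.
No further trips.

N21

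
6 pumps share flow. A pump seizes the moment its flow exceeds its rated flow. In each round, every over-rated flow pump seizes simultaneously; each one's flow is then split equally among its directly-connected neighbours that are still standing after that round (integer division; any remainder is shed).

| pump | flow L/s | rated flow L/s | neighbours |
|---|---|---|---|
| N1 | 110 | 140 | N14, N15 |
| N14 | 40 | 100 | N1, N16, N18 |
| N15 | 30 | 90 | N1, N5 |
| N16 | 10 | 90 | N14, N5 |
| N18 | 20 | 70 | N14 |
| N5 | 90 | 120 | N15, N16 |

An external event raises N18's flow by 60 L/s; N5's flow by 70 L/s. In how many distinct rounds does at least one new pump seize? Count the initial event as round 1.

Round 1 — N18 at 80 > 70; N5 at 160 > 120. N18, N5 seize.
  N18 sheds 80 L/s to N14: 80 each.
    N14: 40+80 = 120 > 100
  N5 sheds 160 L/s to N15, N16: 80 each.
    N15: 30+80 = 110 > 90
    N16: 10+80 = 90 ≤ 90
Round 2 — N14, N15 seize.
  N14 sheds 120 L/s to N1, N16: 60 each.
    N1: 110+60 = 170 > 140
    N16: 90+60 = 150 > 90
  N15 sheds 110 L/s to N1: 110 each.
    N1: 170+110 = 280 > 140
Round 3 — N1, N16 seize.
  N1 sheds 280 L/s: no online neighbours, lost.
  N16 sheds 150 L/s: no online neighbours, lost.
No further seizures.

3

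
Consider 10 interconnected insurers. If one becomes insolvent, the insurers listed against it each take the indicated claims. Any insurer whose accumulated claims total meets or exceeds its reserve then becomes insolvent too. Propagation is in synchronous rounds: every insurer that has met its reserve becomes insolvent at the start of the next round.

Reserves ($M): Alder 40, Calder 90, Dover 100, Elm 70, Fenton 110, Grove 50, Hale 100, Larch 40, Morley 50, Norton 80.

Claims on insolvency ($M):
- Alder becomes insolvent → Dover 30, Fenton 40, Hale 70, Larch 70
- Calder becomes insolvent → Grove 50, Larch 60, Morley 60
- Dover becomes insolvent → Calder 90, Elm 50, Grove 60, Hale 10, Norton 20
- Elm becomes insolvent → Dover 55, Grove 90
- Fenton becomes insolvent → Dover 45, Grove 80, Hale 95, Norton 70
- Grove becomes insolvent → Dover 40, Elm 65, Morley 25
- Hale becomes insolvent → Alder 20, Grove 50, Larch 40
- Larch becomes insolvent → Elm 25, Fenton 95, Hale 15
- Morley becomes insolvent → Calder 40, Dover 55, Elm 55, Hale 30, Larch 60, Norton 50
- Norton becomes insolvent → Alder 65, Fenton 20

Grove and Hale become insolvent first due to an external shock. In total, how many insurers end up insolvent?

4

Round 1 — Grove, Hale become insolvent (initial).
  Alder: +20 → 20 < 40
  Dover: +40 → 40 < 100
  Elm: +65 → 65 < 70
  Larch: +40 → 40 ≥ 40
  Morley: +25 → 25 < 50
Round 2 — Larch becomes insolvent.
  Elm: +25 → 90 ≥ 70
  Fenton: +95 → 95 < 110
Round 3 — Elm becomes insolvent.
  Dover: +55 → 95 < 100
No further insolvencies.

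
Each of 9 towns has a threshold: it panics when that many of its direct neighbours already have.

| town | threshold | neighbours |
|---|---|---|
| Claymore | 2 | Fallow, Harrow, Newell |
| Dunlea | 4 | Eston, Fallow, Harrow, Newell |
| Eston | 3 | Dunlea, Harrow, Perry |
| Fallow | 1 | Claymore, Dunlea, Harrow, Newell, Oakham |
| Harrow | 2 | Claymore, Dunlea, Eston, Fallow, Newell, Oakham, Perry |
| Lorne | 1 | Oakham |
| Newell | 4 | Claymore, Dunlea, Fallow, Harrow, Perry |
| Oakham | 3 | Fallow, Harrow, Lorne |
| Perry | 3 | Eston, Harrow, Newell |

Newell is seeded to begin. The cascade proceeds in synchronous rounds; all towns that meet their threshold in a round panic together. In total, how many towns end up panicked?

4

Round 1 — Newell panics (initial).
Round 2 — checking thresholds:
  Claymore: 1 of 3 neighbours < 2, not yet.
  Dunlea: 1 of 4 neighbours < 4, not yet.
  Fallow: 1 of 5 neighbours ≥ 1, panics.
  Harrow: 1 of 7 neighbours < 2, not yet.
  Perry: 1 of 3 neighbours < 3, not yet.
Round 3 — checking thresholds:
  Claymore: 2 of 3 neighbours ≥ 2, panics.
  Dunlea: 2 of 4 neighbours < 4, not yet.
  Harrow: 2 of 7 neighbours ≥ 2, panics.
  Oakham: 1 of 3 neighbours < 3, not yet.
  Perry: 1 of 3 neighbours < 3, not yet.
Round 4 — no new panics; cascade stops.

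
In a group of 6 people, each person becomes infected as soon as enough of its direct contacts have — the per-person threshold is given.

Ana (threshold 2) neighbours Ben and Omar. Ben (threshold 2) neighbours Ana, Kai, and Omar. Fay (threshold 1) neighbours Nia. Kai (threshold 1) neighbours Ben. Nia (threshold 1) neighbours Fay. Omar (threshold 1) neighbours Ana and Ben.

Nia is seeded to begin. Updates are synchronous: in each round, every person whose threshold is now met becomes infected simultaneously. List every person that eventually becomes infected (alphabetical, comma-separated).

Fay, Nia

Round 1 — Nia becomes infected (initial).
Round 2 — checking thresholds:
  Fay: 1 of 1 neighbours ≥ 1, becomes infected.
Round 3 — no new infections; cascade stops.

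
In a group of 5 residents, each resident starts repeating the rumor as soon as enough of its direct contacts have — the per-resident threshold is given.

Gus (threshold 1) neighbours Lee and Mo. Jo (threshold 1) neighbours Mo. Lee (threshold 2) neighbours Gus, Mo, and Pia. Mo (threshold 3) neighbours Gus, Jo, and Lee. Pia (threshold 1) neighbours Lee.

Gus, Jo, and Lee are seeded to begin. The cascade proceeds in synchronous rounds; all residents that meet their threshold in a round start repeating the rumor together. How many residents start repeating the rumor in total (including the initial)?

5

Round 1 — Gus, Jo, Lee start repeating the rumor (initial).
Round 2 — checking thresholds:
  Mo: 3 of 3 neighbours ≥ 3, starts repeating the rumor.
  Pia: 1 of 1 neighbours ≥ 1, starts repeating the rumor.
Round 3 — no new spreads; cascade stops.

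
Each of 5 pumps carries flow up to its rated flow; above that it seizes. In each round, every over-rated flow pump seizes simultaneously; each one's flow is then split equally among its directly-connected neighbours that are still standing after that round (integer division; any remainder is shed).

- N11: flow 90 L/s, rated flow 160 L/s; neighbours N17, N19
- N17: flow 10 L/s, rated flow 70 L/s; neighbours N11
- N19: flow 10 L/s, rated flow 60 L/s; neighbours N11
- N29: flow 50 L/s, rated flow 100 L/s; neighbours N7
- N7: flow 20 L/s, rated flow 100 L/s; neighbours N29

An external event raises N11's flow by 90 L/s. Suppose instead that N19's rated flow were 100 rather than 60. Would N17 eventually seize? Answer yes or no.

With N19's rated flow at 100:
Round 1 — N11 at 180 > 160. N11 seizes.
  N11 sheds 180 L/s to N17, N19: 90 each.
    N17: 10+90 = 100 > 70
    N19: 10+90 = 100 ≤ 100
Round 2 — N17 seizes.
  N17 sheds 100 L/s: no online neighbours, lost.
No further seizures.

yes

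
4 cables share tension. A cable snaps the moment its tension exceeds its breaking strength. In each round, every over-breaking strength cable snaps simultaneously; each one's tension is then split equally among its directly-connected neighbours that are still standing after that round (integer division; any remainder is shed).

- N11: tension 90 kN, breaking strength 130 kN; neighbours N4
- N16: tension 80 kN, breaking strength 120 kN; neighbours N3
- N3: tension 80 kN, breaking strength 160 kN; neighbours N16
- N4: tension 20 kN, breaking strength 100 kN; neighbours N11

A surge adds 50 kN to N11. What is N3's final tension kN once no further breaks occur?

Round 1 — N11 at 140 > 130. N11 snaps.
  N11 sheds 140 kN to N4: 140 each.
    N4: 20+140 = 160 > 100
Round 2 — N4 snaps.
  N4 sheds 160 kN: no online neighbours, lost.
No further breaks.

80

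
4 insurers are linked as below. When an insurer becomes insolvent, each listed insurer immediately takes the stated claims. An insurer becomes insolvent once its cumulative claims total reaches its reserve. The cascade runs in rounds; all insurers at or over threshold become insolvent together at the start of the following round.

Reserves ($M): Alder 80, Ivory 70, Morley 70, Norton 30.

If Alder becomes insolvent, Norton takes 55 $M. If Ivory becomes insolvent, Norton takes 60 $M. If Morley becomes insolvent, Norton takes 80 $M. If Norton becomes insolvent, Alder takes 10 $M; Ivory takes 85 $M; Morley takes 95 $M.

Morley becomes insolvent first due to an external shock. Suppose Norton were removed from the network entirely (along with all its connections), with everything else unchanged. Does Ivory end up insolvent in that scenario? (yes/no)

no

With Norton removed:
Round 1 — Morley becomes insolvent (initial).
No further insolvencies.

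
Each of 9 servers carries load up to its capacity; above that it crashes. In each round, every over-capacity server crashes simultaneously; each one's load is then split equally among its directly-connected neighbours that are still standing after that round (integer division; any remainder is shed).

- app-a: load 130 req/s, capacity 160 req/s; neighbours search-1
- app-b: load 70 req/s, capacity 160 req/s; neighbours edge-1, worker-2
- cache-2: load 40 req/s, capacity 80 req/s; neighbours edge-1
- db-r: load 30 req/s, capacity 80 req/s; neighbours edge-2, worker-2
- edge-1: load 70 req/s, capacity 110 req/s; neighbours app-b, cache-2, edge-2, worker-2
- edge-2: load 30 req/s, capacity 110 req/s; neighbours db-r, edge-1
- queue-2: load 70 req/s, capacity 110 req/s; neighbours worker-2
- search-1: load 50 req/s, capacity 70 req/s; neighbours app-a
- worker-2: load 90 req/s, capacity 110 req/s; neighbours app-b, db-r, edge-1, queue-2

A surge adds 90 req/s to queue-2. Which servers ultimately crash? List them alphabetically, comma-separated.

app-b, cache-2, db-r, edge-1, edge-2, queue-2, worker-2

Round 1 — queue-2 at 160 > 110. queue-2 crashes.
  queue-2 sheds 160 req/s to worker-2: 160 each.
    worker-2: 90+160 = 250 > 110
Round 2 — worker-2 crashes.
  worker-2 sheds 250 req/s to app-b, db-r, edge-1: 83 each (1 lost).
    app-b: 70+83 = 153 ≤ 160
    db-r: 30+83 = 113 > 80
    edge-1: 70+83 = 153 > 110
Round 3 — db-r, edge-1 crash.
  db-r sheds 113 req/s to edge-2: 113 each.
    edge-2: 30+113 = 143 > 110
  edge-1 sheds 153 req/s to app-b, cache-2, edge-2: 51 each.
    app-b: 153+51 = 204 > 160
    cache-2: 40+51 = 91 > 80
    edge-2: 143+51 = 194 > 110
Round 4 — app-b, cache-2, edge-2 crash.
  app-b sheds 204 req/s: no online neighbours, lost.
  cache-2 sheds 91 req/s: no online neighbours, lost.
  edge-2 sheds 194 req/s: no online neighbours, lost.
No further crashes.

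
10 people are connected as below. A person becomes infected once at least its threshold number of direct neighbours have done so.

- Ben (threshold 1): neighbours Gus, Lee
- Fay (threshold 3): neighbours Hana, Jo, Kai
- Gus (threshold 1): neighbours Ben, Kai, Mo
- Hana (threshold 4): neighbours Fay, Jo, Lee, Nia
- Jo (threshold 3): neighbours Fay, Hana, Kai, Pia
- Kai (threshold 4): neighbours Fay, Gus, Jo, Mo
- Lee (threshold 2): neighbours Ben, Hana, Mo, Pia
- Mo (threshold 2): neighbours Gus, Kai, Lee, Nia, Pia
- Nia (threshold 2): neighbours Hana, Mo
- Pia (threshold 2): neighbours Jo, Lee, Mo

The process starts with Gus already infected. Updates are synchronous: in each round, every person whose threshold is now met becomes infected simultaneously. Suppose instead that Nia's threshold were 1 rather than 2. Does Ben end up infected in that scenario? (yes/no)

yes

With Nia's threshold at 1:
Round 1 — Gus becomes infected (initial).
Round 2 — checking thresholds:
  Ben: 1 of 2 neighbours ≥ 1, becomes infected.
  Kai: 1 of 4 neighbours < 4, holds.
  Mo: 1 of 5 neighbours < 2, holds.
Round 3 — no new infections; cascade stops.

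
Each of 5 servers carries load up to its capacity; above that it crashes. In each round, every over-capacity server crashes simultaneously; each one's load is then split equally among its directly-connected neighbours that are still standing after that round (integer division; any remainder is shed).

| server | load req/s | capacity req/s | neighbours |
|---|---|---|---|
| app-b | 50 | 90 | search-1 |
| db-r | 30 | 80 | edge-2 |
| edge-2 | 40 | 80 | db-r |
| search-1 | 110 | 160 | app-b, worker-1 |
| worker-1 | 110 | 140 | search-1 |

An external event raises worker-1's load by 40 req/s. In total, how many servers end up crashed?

Round 1 — worker-1 at 150 > 140. worker-1 crashes.
  worker-1 sheds 150 req/s to search-1: 150 each.
    search-1: 110+150 = 260 > 160
Round 2 — search-1 crashes.
  search-1 sheds 260 req/s to app-b: 260 each.
    app-b: 50+260 = 310 > 90
Round 3 — app-b crashes.
  app-b sheds 310 req/s: no online neighbours, lost.
No further crashes.

3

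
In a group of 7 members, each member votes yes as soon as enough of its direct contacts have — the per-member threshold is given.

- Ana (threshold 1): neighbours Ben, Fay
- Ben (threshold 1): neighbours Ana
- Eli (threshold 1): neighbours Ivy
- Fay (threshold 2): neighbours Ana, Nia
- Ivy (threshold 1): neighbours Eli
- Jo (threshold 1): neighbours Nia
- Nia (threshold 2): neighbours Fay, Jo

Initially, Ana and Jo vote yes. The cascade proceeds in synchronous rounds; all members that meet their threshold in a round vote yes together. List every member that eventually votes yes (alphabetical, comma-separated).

Ana, Ben, Jo

Round 1 — Ana, Jo vote yes (initial).
Round 2 — checking thresholds:
  Ben: 1 of 1 neighbours ≥ 1, votes yes.
  Fay: 1 of 2 neighbours < 2, holds.
  Nia: 1 of 2 neighbours < 2, holds.
Round 3 — no new yes votes; cascade stops.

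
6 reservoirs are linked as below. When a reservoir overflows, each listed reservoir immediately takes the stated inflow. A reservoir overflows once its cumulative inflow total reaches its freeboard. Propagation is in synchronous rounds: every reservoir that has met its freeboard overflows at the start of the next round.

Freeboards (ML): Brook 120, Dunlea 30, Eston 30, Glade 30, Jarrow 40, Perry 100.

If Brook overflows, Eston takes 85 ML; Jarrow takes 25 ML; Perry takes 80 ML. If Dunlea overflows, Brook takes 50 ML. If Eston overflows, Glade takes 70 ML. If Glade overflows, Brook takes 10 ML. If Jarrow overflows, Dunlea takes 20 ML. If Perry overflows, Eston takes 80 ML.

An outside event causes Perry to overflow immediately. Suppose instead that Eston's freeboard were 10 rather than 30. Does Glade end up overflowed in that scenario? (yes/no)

With Eston's freeboard at 10:
Round 1 — Perry overflows (initial).
  Eston: +80 → 80 ≥ 10
Round 2 — Eston overflows.
  Glade: +70 → 70 ≥ 30
Round 3 — Glade overflows.
  Brook: +10 → 10 < 120
No further overflows.

yes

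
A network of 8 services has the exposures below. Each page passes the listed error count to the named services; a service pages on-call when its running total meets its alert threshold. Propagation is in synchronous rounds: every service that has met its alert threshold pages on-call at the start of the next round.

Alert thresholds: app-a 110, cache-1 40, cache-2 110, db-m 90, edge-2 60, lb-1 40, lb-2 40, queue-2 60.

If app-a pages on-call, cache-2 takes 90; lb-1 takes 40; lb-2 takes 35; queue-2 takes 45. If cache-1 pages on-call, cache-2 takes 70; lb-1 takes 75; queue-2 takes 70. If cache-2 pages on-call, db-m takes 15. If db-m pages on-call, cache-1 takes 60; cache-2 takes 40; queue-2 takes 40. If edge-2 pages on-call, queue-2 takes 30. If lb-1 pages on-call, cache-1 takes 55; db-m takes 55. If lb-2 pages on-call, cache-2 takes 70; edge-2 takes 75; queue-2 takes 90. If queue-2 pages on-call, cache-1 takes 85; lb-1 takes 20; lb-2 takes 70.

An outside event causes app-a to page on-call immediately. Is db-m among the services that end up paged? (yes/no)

no

Round 1 — app-a pages on-call (initial).
  cache-2: +90 → 90 < 110
  lb-1: +40 → 40 ≥ 40
  lb-2: +35 → 35 < 40
  queue-2: +45 → 45 < 60
Round 2 — lb-1 pages on-call.
  cache-1: +55 → 55 ≥ 40
  db-m: +55 → 55 < 90
Round 3 — cache-1 pages on-call.
  cache-2: +70 → 160 ≥ 110
  queue-2: +70 → 115 ≥ 60
Round 4 — cache-2, queue-2 page on-call.
  db-m: +15 → 70 < 90
  lb-2: +70 → 105 ≥ 40
Round 5 — lb-2 pages on-call.
  edge-2: +75 → 75 ≥ 60
Round 6 — edge-2 pages on-call.
No further pages.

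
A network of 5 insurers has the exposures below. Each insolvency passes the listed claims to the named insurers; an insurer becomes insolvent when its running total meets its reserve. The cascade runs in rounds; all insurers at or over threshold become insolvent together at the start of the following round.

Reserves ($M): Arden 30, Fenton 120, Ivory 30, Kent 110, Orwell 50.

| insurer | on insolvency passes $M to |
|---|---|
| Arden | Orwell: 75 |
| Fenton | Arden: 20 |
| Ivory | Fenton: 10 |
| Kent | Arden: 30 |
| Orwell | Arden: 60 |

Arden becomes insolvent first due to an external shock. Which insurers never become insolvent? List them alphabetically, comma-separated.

Round 1 — Arden becomes insolvent (initial).
  Orwell: +75 → 75 ≥ 50
Round 2 — Orwell becomes insolvent.
No further insolvencies.

Fenton, Ivory, Kent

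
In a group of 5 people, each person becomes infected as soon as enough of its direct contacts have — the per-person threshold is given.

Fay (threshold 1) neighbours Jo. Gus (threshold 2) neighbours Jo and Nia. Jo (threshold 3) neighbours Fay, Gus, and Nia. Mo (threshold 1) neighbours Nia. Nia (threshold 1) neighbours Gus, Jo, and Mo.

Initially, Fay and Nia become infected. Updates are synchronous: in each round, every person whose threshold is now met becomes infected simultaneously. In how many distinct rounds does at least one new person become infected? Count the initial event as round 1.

2

Round 1 — Fay, Nia become infected (initial).
Round 2 — checking thresholds:
  Gus: 1 of 2 neighbours < 2, not yet.
  Jo: 2 of 3 neighbours < 3, not yet.
  Mo: 1 of 1 neighbours ≥ 1, becomes infected.
Round 3 — no new infections; cascade stops.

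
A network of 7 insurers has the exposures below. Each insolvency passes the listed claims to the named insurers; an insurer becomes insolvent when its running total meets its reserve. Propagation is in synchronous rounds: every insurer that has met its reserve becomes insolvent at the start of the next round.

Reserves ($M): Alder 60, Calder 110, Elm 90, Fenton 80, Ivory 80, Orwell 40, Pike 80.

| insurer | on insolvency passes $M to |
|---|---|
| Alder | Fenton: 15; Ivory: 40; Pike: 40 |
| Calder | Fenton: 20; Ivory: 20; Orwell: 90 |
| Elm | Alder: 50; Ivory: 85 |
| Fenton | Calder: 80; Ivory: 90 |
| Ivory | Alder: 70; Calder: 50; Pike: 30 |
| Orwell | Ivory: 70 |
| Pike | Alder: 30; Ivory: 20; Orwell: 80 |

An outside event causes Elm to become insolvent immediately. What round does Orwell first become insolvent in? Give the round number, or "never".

Round 1 — Elm becomes insolvent (initial).
  Alder: +50 → 50 < 60
  Ivory: +85 → 85 ≥ 80
Round 2 — Ivory becomes insolvent.
  Alder: +70 → 120 ≥ 60
  Calder: +50 → 50 < 110
  Pike: +30 → 30 < 80
Round 3 — Alder becomes insolvent.
  Fenton: +15 → 15 < 80
  Pike: +40 → 70 < 80
No further insolvencies.

never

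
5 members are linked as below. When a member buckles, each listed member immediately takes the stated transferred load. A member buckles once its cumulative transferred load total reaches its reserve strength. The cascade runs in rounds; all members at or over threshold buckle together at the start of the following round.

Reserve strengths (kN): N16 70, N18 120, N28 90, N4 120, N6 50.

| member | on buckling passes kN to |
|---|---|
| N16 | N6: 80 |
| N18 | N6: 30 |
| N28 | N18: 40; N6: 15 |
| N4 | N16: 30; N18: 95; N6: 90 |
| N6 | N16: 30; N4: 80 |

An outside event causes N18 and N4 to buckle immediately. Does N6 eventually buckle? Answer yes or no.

yes

Round 1 — N18, N4 buckle (initial).
  N16: +30 → 30 < 70
  N6: +30+90 → 120 ≥ 50
Round 2 — N6 buckles.
  N16: +30 → 60 < 70
No further bucklings.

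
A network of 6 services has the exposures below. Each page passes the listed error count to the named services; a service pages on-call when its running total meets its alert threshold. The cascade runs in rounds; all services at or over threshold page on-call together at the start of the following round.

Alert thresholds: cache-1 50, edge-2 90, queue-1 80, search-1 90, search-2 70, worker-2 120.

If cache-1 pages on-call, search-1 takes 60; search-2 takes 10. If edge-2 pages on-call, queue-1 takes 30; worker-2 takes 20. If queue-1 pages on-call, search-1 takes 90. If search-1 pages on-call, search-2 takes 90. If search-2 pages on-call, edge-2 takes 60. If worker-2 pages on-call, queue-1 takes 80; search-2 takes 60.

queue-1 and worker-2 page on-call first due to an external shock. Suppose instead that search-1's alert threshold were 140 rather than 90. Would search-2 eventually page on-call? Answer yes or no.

With search-1's alert threshold at 140:
Round 1 — queue-1, worker-2 page on-call (initial).
  search-1: +90 → 90 < 140
  search-2: +60 → 60 < 70
No further pages.

no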